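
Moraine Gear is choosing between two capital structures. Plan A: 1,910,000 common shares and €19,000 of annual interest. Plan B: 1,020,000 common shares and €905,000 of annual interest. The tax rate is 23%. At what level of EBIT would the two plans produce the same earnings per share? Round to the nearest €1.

€1,920,416

At indifference, (EBIT − 19,000)(1 − t)/1,910,000 = (EBIT − 905,000)(1 − t)/1,020,000.
Cancelling (1 − t) and cross-multiplying: 1,020,000·(EBIT − 19,000) = 1,910,000·(EBIT − 905,000).
EBIT × (1,910,000 − 1,020,000) = 905,000 × 1,910,000 − 19,000 × 1,020,000 = 1,709,170,000,000, so EBIT = 1,709,170,000,000 ÷ 890,000 = 1,920,415.73.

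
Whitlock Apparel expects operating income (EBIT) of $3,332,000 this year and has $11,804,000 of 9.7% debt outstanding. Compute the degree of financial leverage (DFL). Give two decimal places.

Annual interest charges come to $1,144,988.00.
DFL = EBIT ÷ (EBIT − I) = $3,332,000 ÷ ($3,332,000 − $1,144,988.00) = $3,332,000 ÷ $2,187,012.00 = 1.5235.

1.52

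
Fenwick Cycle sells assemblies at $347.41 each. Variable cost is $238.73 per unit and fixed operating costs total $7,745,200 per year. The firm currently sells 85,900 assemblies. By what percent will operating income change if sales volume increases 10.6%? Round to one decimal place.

+62.2%

Contribution at this volume is 85,900 × $108.68 = $9,335,612.00.
EBIT = $9,335,612.00 − $7,745,200 = $1,590,412.00.
DOL = contribution ÷ EBIT = $9,335,612.00 ÷ $1,590,412.00 = 5.8699.
%ΔEBIT = DOL × %ΔSales = 5.8699 × +10.6% = +62.2%.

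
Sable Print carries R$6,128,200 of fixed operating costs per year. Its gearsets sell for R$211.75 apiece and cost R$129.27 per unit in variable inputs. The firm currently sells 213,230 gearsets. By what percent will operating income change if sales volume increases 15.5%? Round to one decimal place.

+23.8%

Total contribution margin = 213,230 × R$82.48 = R$17,587,210.40.
Subtracting fixed costs: EBIT = R$17,587,210.40 − R$6,128,200 = R$11,459,010.40.
So DOL = total CM / EBIT = R$17,587,210.40 / R$11,459,010.40 = 1.5348.
%ΔEBIT = DOL × %ΔSales = 1.5348 × +15.5% = +23.8%.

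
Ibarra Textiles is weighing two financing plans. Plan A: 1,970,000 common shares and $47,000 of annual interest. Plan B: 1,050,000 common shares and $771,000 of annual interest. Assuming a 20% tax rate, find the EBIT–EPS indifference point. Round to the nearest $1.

$1,597,304

Set EPS_A = EPS_B: (EBIT − $47,000)(1 − 0.20) ÷ 1,970,000 = (EBIT − $771,000)(1 − 0.20) ÷ 1,050,000.
Cancelling (1 − t) and cross-multiplying: 1,050,000·(EBIT − 47,000) = 1,970,000·(EBIT − 771,000).
EBIT × (1,970,000 − 1,050,000) = 771,000 × 1,970,000 − 47,000 × 1,050,000 = 1,469,520,000,000, so EBIT = 1,469,520,000,000 ÷ 920,000 = 1,597,304.35.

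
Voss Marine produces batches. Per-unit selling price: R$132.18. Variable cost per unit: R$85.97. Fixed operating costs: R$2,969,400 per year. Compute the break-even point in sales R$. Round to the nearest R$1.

CM per unit = R$132.18 − R$85.97 = R$46.21; CM ratio = R$46.21 / R$132.18 = 0.3496.
Break-even revenue = fixed costs × price ÷ CM = R$2,969,400 × R$132.18 ÷ R$46.21 = R$8,493,731.

R$8,493,731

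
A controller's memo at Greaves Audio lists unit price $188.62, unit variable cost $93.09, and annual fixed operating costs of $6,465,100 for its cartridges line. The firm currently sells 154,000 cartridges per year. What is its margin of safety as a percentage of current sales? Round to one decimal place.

56.1%

Contribution margin per unit = $188.62 − $93.09 = $95.53. Break-even units = $6,465,100 ÷ $95.53 = 67,676.12; break-even revenue = 67,676.12 × $188.62 = $12,765,070.26.
Current sales = 154,000 × $188.62 = $29,047,480.00.
Margin of safety = ($29,047,480.00 − $12,765,070.26) ÷ $29,047,480.00 = 56.1%.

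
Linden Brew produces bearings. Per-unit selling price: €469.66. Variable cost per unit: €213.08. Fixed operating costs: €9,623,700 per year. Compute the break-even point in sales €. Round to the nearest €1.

CM per unit = €469.66 − €213.08 = €256.58; CM ratio = €256.58 / €469.66 = 0.5463.
Break-even sales = FC ÷ CM ratio = €9,623,700 × €469.66 / €256.58 = €17,615,819.

€17,615,819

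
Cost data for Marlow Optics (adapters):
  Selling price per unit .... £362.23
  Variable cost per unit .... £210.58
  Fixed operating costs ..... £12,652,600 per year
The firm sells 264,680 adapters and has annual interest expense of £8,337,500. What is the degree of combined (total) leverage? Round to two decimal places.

Contribution at this volume is 264,680 × £151.65 = £40,138,722.00.
EBIT = £40,138,722.00 − £12,652,600 = £27,486,122.00. Interest = £8,337,500.00, so EBIT − I = £19,148,622.00.
Degree of total leverage = total CM / (EBIT − interest) = £40,138,722.00 / £19,148,622.00 = 2.0962.

2.10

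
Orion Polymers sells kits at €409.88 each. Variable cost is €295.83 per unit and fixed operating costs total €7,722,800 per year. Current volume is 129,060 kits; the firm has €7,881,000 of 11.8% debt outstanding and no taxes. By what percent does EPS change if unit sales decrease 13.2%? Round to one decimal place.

-32.0%

Contribution at this volume is 129,060 × €114.05 = €14,719,293.00.
Operating income = contribution − fixed costs = €14,719,293.00 − €7,722,800 = €6,996,493.00.
After interest of €929,958.00, pre-tax earnings = €6,066,535.00.
Degree of combined leverage = contribution ÷ (EBIT − I) = €14,719,293.00 ÷ €6,066,535.00 = 2.4263.
%ΔEPS = DCL × %ΔSales = 2.4263 × -13.2% = -32.0%.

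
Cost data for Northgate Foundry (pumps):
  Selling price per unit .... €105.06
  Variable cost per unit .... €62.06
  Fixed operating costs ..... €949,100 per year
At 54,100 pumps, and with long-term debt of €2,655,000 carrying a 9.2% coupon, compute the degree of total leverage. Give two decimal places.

At 54,100 units, contribution = 54,100 × €43.00 = €2,326,300.00.
EBIT = €2,326,300.00 − €949,100 = €1,377,200.00. Interest = €244,260.00.
DOL = €2,326,300.00 ÷ €1,377,200.00 = 1.6892; DFL = €1,377,200.00 ÷ €1,132,940.00 = 1.2156.
DCL = DOL × DFL = 1.6892 × 1.2156 = 2.0534.

2.05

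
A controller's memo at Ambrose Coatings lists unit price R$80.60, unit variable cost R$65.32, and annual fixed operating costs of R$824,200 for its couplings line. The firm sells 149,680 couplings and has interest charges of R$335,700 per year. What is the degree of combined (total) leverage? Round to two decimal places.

2.03

Contribution at this volume is 149,680 × R$15.28 = R$2,287,110.40.
Operating income = contribution − fixed costs = R$2,287,110.40 − R$824,200 = R$1,462,910.40. Interest = R$335,700.00, so EBIT − I = R$1,127,210.40.
Degree of total leverage = total CM / (EBIT − interest) = R$2,287,110.40 / R$1,127,210.40 = 2.0290.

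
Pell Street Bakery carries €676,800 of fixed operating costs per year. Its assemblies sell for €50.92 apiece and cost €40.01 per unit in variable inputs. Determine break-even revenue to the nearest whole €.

Contribution margin per unit = €50.92 − €40.01 = €10.91, a CM ratio of €10.91 ÷ €50.92 = 0.2143.
Break-even sales = FC ÷ CM ratio = €676,800 × €50.92 / €10.91 = €3,158,814.

€3,158,814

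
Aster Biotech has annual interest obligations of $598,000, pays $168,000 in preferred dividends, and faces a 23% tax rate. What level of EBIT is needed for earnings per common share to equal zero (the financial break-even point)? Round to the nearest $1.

$816,182

Grossing the preferred dividend up to pre-tax terms: $168,000 / (1 − 0.23) = $218,181.82.
EPS = 0 when EBIT covers interest plus the pre-tax preferred burden: $598,000 + $218,181.82 = $816,181.82.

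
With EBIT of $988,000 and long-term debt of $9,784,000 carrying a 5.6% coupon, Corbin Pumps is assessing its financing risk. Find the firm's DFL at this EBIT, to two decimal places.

Annual interest charges come to $547,904.00.
Degree of financial leverage = EBIT / (EBIT − interest) = $988,000 / $440,096.00 = 2.2450.

2.24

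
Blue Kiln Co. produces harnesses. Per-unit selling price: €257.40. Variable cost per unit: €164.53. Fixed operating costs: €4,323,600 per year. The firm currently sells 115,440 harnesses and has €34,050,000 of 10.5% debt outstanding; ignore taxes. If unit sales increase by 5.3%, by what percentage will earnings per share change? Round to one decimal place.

+20.1%

At 115,440 units, contribution = 115,440 × €92.87 = €10,720,912.80.
EBIT = €10,720,912.80 − €4,323,600 = €6,397,312.80.
After interest of €3,575,250.00, pre-tax earnings = €2,822,062.80.
DCL = total CM / (EBIT − I) = €10,720,912.80 / €2,822,062.80 = 3.7990.
%ΔEPS = DCL × %ΔSales = 3.7990 × +5.3% = +20.1%.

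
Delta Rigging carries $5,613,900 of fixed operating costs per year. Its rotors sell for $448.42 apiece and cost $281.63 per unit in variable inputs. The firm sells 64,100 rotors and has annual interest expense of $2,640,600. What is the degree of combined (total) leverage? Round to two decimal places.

4.39

Contribution at this volume is 64,100 × $166.79 = $10,691,239.00.
Operating income = contribution − fixed costs = $10,691,239.00 − $5,613,900 = $5,077,339.00. Interest = $2,640,600.00.
DOL = $10,691,239.00 ÷ $5,077,339.00 = 2.1057; DFL = $5,077,339.00 ÷ $2,436,739.00 = 2.0837.
Combined leverage = 2.1057 × 2.0837 = 4.3876.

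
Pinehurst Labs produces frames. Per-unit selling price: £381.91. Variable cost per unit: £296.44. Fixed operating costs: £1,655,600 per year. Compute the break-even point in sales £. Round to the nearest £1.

CM per unit = £381.91 − £296.44 = £85.47; CM ratio = £85.47 / £381.91 = 0.2238.
Break-even sales = FC ÷ CM ratio = £1,655,600 × £381.91 / £85.47 = £7,397,803.

£7,397,803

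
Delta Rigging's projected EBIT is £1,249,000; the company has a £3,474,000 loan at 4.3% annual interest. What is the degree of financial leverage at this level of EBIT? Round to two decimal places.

Annual interest charges come to £149,382.00.
DFL = EBIT ÷ (EBIT − I) = £1,249,000 ÷ (£1,249,000 − £149,382.00) = £1,249,000 ÷ £1,099,618.00 = 1.1358.

1.14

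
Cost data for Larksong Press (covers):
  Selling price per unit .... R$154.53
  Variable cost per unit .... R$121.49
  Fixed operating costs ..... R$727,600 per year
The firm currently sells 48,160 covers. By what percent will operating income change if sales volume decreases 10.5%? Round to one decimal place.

-19.3%

Total contribution margin = 48,160 × R$33.04 = R$1,591,206.40.
EBIT = R$1,591,206.40 − R$727,600 = R$863,606.40.
DOL = contribution ÷ EBIT = R$1,591,206.40 ÷ R$863,606.40 = 1.8425.
%ΔEBIT = DOL × %ΔSales = 1.8425 × -10.5% = -19.3%.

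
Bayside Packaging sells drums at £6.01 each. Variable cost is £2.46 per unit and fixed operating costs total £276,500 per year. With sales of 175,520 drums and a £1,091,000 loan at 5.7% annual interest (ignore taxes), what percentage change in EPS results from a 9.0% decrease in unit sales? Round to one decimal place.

-19.7%

At 175,520 units, contribution = 175,520 × £3.55 = £623,096.00.
Operating income = contribution − fixed costs = £623,096.00 − £276,500 = £346,596.00.
After interest of £62,187.00, pre-tax earnings = £284,409.00.
DCL = total CM / (EBIT − I) = £623,096.00 / £284,409.00 = 2.1908.
EPS therefore changes by 2.1908 × (-9.0%) = -19.7%.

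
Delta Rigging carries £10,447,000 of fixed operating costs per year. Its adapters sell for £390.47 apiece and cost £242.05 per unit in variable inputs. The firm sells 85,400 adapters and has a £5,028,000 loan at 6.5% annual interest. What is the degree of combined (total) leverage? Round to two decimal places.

Contribution at this volume is 85,400 × £148.42 = £12,675,068.00.
EBIT = £12,675,068.00 − £10,447,000 = £2,228,068.00. Interest = £326,820.00.
DOL = £12,675,068.00 ÷ £2,228,068.00 = 5.6888; DFL = £2,228,068.00 ÷ £1,901,248.00 = 1.1719.
Combined leverage = 5.6888 × 1.1719 = 6.6667.

6.67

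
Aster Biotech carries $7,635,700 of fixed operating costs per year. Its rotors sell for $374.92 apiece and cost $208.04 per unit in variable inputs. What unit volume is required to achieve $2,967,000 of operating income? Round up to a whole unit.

Each unit contributes $374.92 − $208.04 = $166.88.
Required volume = (fixed costs + target profit) ÷ CM = ($7,635,700 + $2,967,000) ÷ $166.88 = 63,534.88, so 63,535 rotors.

63,535 rotors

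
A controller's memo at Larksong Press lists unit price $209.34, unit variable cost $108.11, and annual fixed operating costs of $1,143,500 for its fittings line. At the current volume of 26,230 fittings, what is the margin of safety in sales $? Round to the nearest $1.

Unit CM = price − variable cost = $209.34 − $108.11 = $101.23. Break-even units = $1,143,500 ÷ $101.23 = 11,296.06; break-even revenue = 11,296.06 × $209.34 = $2,364,716.88.
Actual sales revenue = 26,230 × $209.34 = $5,490,988.20.
Margin of safety = $5,490,988.20 − $2,364,716.88 = $3,126,271.

$3,126,271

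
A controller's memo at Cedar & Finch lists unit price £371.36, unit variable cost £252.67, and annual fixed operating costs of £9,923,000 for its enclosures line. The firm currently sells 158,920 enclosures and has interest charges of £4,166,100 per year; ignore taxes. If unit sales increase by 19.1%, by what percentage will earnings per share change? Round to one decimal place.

Contribution at this volume is 158,920 × £118.69 = £18,862,214.80.
EBIT = £18,862,214.80 − £9,923,000 = £8,939,214.80.
Interest = £4,166,100.00, so EBIT − I = £4,773,114.80.
DCL = total CM / (EBIT − I) = £18,862,214.80 / £4,773,114.80 = 3.9518.
%ΔEPS = DCL × %ΔSales = 3.9518 × +19.1% = +75.5%.

+75.5%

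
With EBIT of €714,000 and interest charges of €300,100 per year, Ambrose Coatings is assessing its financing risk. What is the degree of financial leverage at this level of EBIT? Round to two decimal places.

1.73

Interest = €300,100.00.
DFL = EBIT ÷ (EBIT − I) = €714,000 ÷ (€714,000 − €300,100.00) = €714,000 ÷ €413,900.00 = 1.7251.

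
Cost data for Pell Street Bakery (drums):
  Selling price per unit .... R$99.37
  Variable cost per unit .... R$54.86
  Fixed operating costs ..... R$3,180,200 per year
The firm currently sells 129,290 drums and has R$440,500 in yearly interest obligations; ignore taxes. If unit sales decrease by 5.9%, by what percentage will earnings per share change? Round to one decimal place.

-15.9%

At 129,290 units, contribution = 129,290 × R$44.51 = R$5,754,697.90.
Subtracting fixed costs: EBIT = R$5,754,697.90 − R$3,180,200 = R$2,574,497.90.
Interest = R$440,500.00, so EBIT − I = R$2,133,997.90.
Degree of combined leverage = contribution ÷ (EBIT − I) = R$5,754,697.90 ÷ R$2,133,997.90 = 2.6967.
%ΔEPS = DCL × %ΔSales = 2.6967 × -5.9% = -15.9%.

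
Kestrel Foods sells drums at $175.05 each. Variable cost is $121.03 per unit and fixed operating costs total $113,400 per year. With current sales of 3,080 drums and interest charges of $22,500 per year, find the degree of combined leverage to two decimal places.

5.46

At 3,080 units, contribution = 3,080 × $54.02 = $166,381.60.
EBIT = $166,381.60 − $113,400 = $52,981.60. Interest = $22,500.00.
DOL = $166,381.60 ÷ $52,981.60 = 3.1404; DFL = $52,981.60 ÷ $30,481.60 = 1.7382.
DCL = DOL × DFL = 3.1404 × 1.7382 = 5.4586.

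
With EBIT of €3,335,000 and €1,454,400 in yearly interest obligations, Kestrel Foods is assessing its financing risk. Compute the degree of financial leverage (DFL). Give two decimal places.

1.77

Annual interest charges come to €1,454,400.00.
DFL = EBIT ÷ (EBIT − I) = €3,335,000 ÷ (€3,335,000 − €1,454,400.00) = €3,335,000 ÷ €1,880,600.00 = 1.7734.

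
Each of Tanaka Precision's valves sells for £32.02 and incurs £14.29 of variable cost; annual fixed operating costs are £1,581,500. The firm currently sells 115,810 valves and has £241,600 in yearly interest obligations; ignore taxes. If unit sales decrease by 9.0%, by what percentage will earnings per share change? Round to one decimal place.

-80.3%

Contribution at this volume is 115,810 × £17.73 = £2,053,311.30.
Operating income = contribution − fixed costs = £2,053,311.30 − £1,581,500 = £471,811.30.
After interest of £241,600.00, pre-tax earnings = £230,211.30.
Degree of combined leverage = contribution ÷ (EBIT − I) = £2,053,311.30 ÷ £230,211.30 = 8.9192.
EPS therefore changes by 8.9192 × (-9.0%) = -80.3%.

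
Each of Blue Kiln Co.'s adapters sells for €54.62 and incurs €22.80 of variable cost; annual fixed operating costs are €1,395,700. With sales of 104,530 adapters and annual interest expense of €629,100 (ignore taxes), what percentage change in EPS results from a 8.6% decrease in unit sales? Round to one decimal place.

At 104,530 units, contribution = 104,530 × €31.82 = €3,326,144.60.
Operating income = contribution − fixed costs = €3,326,144.60 − €1,395,700 = €1,930,444.60.
After interest of €629,100.00, pre-tax earnings = €1,301,344.60.
DCL = total CM / (EBIT − I) = €3,326,144.60 / €1,301,344.60 = 2.5559.
EPS therefore changes by 2.5559 × (-8.6%) = -22.0%.

-22.0%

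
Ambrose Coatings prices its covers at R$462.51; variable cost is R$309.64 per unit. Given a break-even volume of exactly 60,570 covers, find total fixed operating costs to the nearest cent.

Contribution margin per unit = R$462.51 − R$309.64 = R$152.87.
Since BE = FC / CM, FC = 60,570 × R$152.87 = R$9,259,335.90.

R$9,259,335.90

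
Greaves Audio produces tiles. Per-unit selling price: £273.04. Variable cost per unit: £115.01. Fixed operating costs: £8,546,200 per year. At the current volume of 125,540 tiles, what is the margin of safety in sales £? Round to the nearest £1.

£19,511,546

Each unit contributes £273.04 − £115.01 = £158.03. Break-even units = £8,546,200 ÷ £158.03 = 54,079.61; break-even revenue = 54,079.61 × £273.04 = £14,765,895.39.
Actual sales revenue = 125,540 × £273.04 = £34,277,441.60.
Margin of safety = £34,277,441.60 − £14,765,895.39 = £19,511,546.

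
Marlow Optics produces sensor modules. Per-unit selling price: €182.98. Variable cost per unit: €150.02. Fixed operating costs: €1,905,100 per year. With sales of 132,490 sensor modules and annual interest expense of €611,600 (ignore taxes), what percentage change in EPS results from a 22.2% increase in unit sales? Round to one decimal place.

Total contribution margin = 132,490 × €32.96 = €4,366,870.40.
Subtracting fixed costs: EBIT = €4,366,870.40 − €1,905,100 = €2,461,770.40.
Interest = €611,600.00, so EBIT − I = €1,850,170.40.
DCL = total CM / (EBIT − I) = €4,366,870.40 / €1,850,170.40 = 2.3603.
EPS therefore changes by 2.3603 × (+22.2%) = +52.4%.

+52.4%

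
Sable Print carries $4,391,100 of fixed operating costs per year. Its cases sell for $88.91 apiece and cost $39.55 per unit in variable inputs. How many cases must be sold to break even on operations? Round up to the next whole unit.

Each unit contributes $88.91 − $39.55 = $49.36.
Break-even Q = $4,391,100 / $49.36 = 88,960.70 → 88,961 cases.

88,961 cases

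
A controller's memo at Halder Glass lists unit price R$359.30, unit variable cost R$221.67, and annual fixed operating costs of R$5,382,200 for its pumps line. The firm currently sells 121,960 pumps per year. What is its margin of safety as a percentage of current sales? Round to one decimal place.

Contribution margin per unit = R$359.30 − R$221.67 = R$137.63. Break-even units = R$5,382,200 ÷ R$137.63 = 39,106.30; break-even revenue = 39,106.30 × R$359.30 = R$14,050,893.41.
Current sales = 121,960 × R$359.30 = R$43,820,228.00.
Margin of safety = (R$43,820,228.00 − R$14,050,893.41) ÷ R$43,820,228.00 = 67.9%.

67.9%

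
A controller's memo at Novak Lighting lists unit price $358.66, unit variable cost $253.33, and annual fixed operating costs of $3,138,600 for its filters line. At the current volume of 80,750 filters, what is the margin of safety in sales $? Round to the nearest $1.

Unit CM = price − variable cost = $358.66 − $253.33 = $105.33. Break-even units = $3,138,600 ÷ $105.33 = 29,797.78; break-even revenue = 29,797.78 × $358.66 = $10,687,271.20.
Actual sales revenue = 80,750 × $358.66 = $28,961,795.00.
Margin of safety = $28,961,795.00 − $10,687,271.20 = $18,274,524.

$18,274,524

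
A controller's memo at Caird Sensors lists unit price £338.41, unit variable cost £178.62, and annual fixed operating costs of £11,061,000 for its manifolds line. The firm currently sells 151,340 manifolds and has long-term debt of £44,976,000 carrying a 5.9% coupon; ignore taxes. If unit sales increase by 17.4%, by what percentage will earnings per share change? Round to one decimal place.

+40.2%

Total contribution margin = 151,340 × £159.79 = £24,182,618.60.
EBIT = £24,182,618.60 − £11,061,000 = £13,121,618.60.
After interest of £2,653,584.00, pre-tax earnings = £10,468,034.60.
DCL = total CM / (EBIT − I) = £24,182,618.60 / £10,468,034.60 = 2.3101.
%ΔEPS = DCL × %ΔSales = 2.3101 × +17.4% = +40.2%.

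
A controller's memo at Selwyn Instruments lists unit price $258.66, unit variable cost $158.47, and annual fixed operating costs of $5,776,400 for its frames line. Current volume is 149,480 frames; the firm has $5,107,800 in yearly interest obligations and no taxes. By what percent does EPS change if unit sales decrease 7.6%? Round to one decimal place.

-27.8%

Contribution at this volume is 149,480 × $100.19 = $14,976,401.20.
EBIT = $14,976,401.20 − $5,776,400 = $9,200,001.20.
Interest = $5,107,800.00, so EBIT − I = $4,092,201.20.
DCL = total CM / (EBIT − I) = $14,976,401.20 / $4,092,201.20 = 3.6597.
%ΔEPS = DCL × %ΔSales = 3.6597 × -7.6% = -27.8%.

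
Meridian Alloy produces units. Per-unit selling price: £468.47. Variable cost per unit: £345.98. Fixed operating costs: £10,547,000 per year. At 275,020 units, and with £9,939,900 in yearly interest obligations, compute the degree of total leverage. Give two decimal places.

Total contribution margin = 275,020 × £122.49 = £33,687,199.80.
Operating income = contribution − fixed costs = £33,687,199.80 − £10,547,000 = £23,140,199.80. Interest = £9,939,900.00.
DOL = £33,687,199.80 ÷ £23,140,199.80 = 1.4558; DFL = £23,140,199.80 ÷ £13,200,299.80 = 1.7530.
DCL = DOL × DFL = 1.4558 × 1.7530 = 2.5520.

2.55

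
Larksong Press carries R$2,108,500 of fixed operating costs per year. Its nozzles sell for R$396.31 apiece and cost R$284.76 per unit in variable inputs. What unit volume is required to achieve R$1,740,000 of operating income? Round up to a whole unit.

34,501 nozzles

Each unit contributes R$396.31 − R$284.76 = R$111.55.
Units = (FC + target) / CM = (R$2,108,500 + R$1,740,000) / R$111.55 = 34,500.22, so 34,501 nozzles.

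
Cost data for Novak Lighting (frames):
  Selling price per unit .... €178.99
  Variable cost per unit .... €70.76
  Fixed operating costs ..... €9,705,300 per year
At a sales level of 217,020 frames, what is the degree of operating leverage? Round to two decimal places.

1.70

Total contribution margin = 217,020 × €108.23 = €23,488,074.60.
EBIT = €23,488,074.60 − €9,705,300 = €13,782,774.60.
So DOL = total CM / EBIT = €23,488,074.60 / €13,782,774.60 = 1.7042.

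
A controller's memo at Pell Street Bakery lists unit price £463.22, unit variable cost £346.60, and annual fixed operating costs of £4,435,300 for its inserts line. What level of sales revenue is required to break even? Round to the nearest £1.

Contribution margin per unit = £463.22 − £346.60 = £116.62, a CM ratio of £116.62 ÷ £463.22 = 0.2518.
Break-even revenue = fixed costs × price ÷ CM = £4,435,300 × £463.22 ÷ £116.62 = £17,617,215.

£17,617,215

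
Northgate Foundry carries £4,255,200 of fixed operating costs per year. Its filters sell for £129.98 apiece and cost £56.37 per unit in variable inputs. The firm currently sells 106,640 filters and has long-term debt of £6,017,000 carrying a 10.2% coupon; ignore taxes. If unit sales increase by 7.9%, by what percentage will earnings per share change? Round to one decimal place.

Contribution at this volume is 106,640 × £73.61 = £7,849,770.40.
Subtracting fixed costs: EBIT = £7,849,770.40 − £4,255,200 = £3,594,570.40.
After interest of £613,734.00, pre-tax earnings = £2,980,836.40.
Degree of combined leverage = contribution ÷ (EBIT − I) = £7,849,770.40 ÷ £2,980,836.40 = 2.6334.
EPS therefore changes by 2.6334 × (+7.9%) = +20.8%.

+20.8%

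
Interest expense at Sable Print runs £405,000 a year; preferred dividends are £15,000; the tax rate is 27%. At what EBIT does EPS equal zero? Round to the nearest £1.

£425,548

Grossing the preferred dividend up to pre-tax terms: £15,000 / (1 − 0.27) = £20,547.95.
EPS = 0 when EBIT covers interest plus the pre-tax preferred burden: £405,000 + £20,547.95 = £425,547.95.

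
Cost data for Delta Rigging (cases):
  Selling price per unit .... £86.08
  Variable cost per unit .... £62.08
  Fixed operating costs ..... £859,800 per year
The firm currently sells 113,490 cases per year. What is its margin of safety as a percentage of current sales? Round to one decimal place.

Each unit contributes £86.08 − £62.08 = £24.00. Break-even units = £859,800 ÷ £24.00 = 35,825.00; break-even revenue = 35,825.00 × £86.08 = £3,083,816.00.
Actual sales revenue = 113,490 × £86.08 = £9,769,219.20.
Margin of safety = (£9,769,219.20 − £3,083,816.00) ÷ £9,769,219.20 = 68.4%.

68.4%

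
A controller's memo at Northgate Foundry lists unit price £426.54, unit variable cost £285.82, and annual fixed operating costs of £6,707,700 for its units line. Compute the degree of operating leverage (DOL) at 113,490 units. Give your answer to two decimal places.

At 113,490 units, contribution = 113,490 × £140.72 = £15,970,312.80.
Operating income = contribution − fixed costs = £15,970,312.80 − £6,707,700 = £9,262,612.80.
So DOL = total CM / EBIT = £15,970,312.80 / £9,262,612.80 = 1.7242.

1.72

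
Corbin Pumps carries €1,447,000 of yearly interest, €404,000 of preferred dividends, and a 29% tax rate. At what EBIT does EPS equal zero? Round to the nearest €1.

€2,016,014

Grossing the preferred dividend up to pre-tax terms: €404,000 / (1 − 0.29) = €569,014.08.
EPS = 0 when EBIT covers interest plus the pre-tax preferred burden: €1,447,000 + €569,014.08 = €2,016,014.08.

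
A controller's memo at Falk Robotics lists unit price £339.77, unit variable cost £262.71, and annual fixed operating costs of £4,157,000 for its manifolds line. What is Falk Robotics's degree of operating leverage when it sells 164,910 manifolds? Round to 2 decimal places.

Total contribution margin = 164,910 × £77.06 = £12,707,964.60.
Subtracting fixed costs: EBIT = £12,707,964.60 − £4,157,000 = £8,550,964.60.
So DOL = total CM / EBIT = £12,707,964.60 / £8,550,964.60 = 1.4861.

1.49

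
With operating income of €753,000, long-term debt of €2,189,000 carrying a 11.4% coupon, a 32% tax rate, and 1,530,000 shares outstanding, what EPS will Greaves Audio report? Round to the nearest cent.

Pre-tax income = €753,000 − €249,546.00 = €503,454.00.
Net income = €503,454.00 × (1 − 0.32) = €342,348.72.
EPS = €342,348.72 ÷ 1,530,000 = €0.22.

€0.22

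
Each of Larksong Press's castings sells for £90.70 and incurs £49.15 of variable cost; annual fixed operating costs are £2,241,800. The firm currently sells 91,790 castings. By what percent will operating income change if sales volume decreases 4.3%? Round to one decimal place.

Contribution at this volume is 91,790 × £41.55 = £3,813,874.50.
Operating income = contribution − fixed costs = £3,813,874.50 − £2,241,800 = £1,572,074.50.
So DOL = total CM / EBIT = £3,813,874.50 / £1,572,074.50 = 2.4260.
%ΔEBIT = DOL × %ΔSales = 2.4260 × -4.3% = -10.4%.

-10.4%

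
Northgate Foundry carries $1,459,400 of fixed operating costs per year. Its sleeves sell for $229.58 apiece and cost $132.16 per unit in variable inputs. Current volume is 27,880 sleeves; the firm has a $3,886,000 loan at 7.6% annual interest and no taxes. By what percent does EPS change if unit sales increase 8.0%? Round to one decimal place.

Total contribution margin = 27,880 × $97.42 = $2,716,069.60.
Operating income = contribution − fixed costs = $2,716,069.60 − $1,459,400 = $1,256,669.60.
After interest of $295,336.00, pre-tax earnings = $961,333.60.
Degree of combined leverage = contribution ÷ (EBIT − I) = $2,716,069.60 ÷ $961,333.60 = 2.8253.
EPS therefore changes by 2.8253 × (+8.0%) = +22.6%.

+22.6%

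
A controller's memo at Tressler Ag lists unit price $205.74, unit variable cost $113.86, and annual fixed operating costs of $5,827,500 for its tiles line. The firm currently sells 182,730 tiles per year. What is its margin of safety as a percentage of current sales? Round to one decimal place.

65.3%

Each unit contributes $205.74 − $113.86 = $91.88. Break-even units = $5,827,500 ÷ $91.88 = 63,425.12; break-even revenue = 63,425.12 × $205.74 = $13,049,084.13.
Actual sales revenue = 182,730 × $205.74 = $37,594,870.20.
Margin of safety = ($37,594,870.20 − $13,049,084.13) ÷ $37,594,870.20 = 65.3%.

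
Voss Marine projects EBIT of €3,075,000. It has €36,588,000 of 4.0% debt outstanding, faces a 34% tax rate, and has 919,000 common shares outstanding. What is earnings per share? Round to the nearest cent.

€1.16

Interest = €1,463,520.00, so EBT = €3,075,000 − €1,463,520.00 = €1,611,480.00.
Net income = €1,611,480.00 × (1 − 0.34) = €1,063,576.80.
EPS = €1,063,576.80 ÷ 919,000 = €1.16.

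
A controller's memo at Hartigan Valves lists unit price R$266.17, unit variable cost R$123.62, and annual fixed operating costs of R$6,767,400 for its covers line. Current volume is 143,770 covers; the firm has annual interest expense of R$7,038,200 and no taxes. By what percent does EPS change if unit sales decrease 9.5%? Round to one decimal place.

Contribution at this volume is 143,770 × R$142.55 = R$20,494,413.50.
Subtracting fixed costs: EBIT = R$20,494,413.50 − R$6,767,400 = R$13,727,013.50.
After interest of R$7,038,200.00, pre-tax earnings = R$6,688,813.50.
Degree of combined leverage = contribution ÷ (EBIT − I) = R$20,494,413.50 ÷ R$6,688,813.50 = 3.0640.
EPS therefore changes by 3.0640 × (-9.5%) = -29.1%.

-29.1%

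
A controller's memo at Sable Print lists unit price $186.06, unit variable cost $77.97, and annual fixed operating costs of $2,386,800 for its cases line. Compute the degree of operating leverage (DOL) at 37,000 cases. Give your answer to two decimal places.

Contribution at this volume is 37,000 × $108.09 = $3,999,330.00.
EBIT = $3,999,330.00 − $2,386,800 = $1,612,530.00.
DOL = contribution ÷ EBIT = $3,999,330.00 ÷ $1,612,530.00 = 2.4802.

2.48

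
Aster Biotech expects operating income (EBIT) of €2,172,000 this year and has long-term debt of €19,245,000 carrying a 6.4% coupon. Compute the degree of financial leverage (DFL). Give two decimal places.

Interest = €1,231,680.00.
Degree of financial leverage = EBIT / (EBIT − interest) = €2,172,000 / €940,320.00 = 2.3099.

2.31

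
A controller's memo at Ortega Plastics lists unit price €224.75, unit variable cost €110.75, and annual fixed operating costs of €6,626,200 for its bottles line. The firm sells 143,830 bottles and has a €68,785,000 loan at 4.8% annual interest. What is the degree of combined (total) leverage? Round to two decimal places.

2.53

At 143,830 units, contribution = 143,830 × €114.00 = €16,396,620.00.
EBIT = €16,396,620.00 − €6,626,200 = €9,770,420.00. Interest = €3,301,680.00, so EBIT − I = €6,468,740.00.
DCL = contribution ÷ (EBIT − I) = €16,396,620.00 ÷ €6,468,740.00 = 2.5347.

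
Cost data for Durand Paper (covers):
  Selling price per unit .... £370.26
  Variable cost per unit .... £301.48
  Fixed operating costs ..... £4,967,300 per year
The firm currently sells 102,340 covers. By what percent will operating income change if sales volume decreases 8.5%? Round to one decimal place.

Contribution at this volume is 102,340 × £68.78 = £7,038,945.20.
Subtracting fixed costs: EBIT = £7,038,945.20 − £4,967,300 = £2,071,645.20.
DOL = contribution ÷ EBIT = £7,038,945.20 ÷ £2,071,645.20 = 3.3978.
%ΔEBIT = DOL × %ΔSales = 3.3978 × -8.5% = -28.9%.

-28.9%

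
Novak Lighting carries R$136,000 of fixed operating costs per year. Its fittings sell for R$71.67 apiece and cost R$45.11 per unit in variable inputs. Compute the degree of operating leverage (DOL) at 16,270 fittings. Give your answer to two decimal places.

Contribution at this volume is 16,270 × R$26.56 = R$432,131.20.
EBIT = R$432,131.20 − R$136,000 = R$296,131.20.
Degree of operating leverage = R$432,131.20 / R$296,131.20 = 1.4593.

1.46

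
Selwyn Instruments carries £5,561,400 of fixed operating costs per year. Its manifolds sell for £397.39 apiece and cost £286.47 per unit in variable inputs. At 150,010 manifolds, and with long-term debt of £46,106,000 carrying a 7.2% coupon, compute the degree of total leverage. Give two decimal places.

2.14

At 150,010 units, contribution = 150,010 × £110.92 = £16,639,109.20.
Subtracting fixed costs: EBIT = £16,639,109.20 − £5,561,400 = £11,077,709.20. Interest = £3,319,632.00.
DOL = £16,639,109.20 ÷ £11,077,709.20 = 1.5020; DFL = £11,077,709.20 ÷ £7,758,077.20 = 1.4279.
Combined leverage = 1.5020 × 1.4279 = 2.1447.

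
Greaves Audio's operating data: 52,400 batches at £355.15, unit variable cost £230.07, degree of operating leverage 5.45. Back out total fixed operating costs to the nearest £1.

Contribution at this volume is 52,400 × £125.08 = £6,554,192.00.
Since DOL = CM ÷ EBIT, EBIT = £6,554,192.00 ÷ 5.45 = £1,202,604.04.
And FC = contribution − EBIT = £6,554,192.00 − £1,202,604.04 = £5,351,588.

£5,351,588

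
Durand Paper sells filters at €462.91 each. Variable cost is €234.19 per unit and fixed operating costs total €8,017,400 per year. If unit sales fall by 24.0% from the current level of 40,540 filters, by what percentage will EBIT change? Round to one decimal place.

-177.3%

At 40,540 units, contribution = 40,540 × €228.72 = €9,272,308.80.
Subtracting fixed costs: EBIT = €9,272,308.80 − €8,017,400 = €1,254,908.80.
So DOL = total CM / EBIT = €9,272,308.80 / €1,254,908.80 = 7.3888.
Operating income changes by 7.3888 × -24.0% = -177.3%.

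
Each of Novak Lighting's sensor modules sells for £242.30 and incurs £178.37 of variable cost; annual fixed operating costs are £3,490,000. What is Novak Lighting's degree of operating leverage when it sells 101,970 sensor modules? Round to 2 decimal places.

2.15

At 101,970 units, contribution = 101,970 × £63.93 = £6,518,942.10.
Subtracting fixed costs: EBIT = £6,518,942.10 − £3,490,000 = £3,028,942.10.
So DOL = total CM / EBIT = £6,518,942.10 / £3,028,942.10 = 2.1522.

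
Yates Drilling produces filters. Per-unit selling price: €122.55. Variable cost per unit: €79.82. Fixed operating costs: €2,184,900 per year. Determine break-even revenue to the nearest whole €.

Contribution margin per unit = €122.55 − €79.82 = €42.73, a CM ratio of €42.73 ÷ €122.55 = 0.3487.
Break-even sales = FC ÷ CM ratio = €2,184,900 × €122.55 / €42.73 = €6,266,312.

€6,266,312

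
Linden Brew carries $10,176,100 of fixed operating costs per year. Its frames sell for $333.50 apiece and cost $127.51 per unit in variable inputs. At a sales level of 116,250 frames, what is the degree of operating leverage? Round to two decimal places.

1.74

Total contribution margin = 116,250 × $205.99 = $23,946,337.50.
Subtracting fixed costs: EBIT = $23,946,337.50 − $10,176,100 = $13,770,237.50.
So DOL = total CM / EBIT = $23,946,337.50 / $13,770,237.50 = 1.7390.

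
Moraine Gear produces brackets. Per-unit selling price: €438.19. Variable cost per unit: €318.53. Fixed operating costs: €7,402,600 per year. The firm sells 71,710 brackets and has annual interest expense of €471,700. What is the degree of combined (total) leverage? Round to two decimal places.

At 71,710 units, contribution = 71,710 × €119.66 = €8,580,818.60.
EBIT = €8,580,818.60 − €7,402,600 = €1,178,218.60. Interest = €471,700.00.
DOL = €8,580,818.60 ÷ €1,178,218.60 = 7.2829; DFL = €1,178,218.60 ÷ €706,518.60 = 1.6676.
Combined leverage = 7.2829 × 1.6676 = 12.1450.

12.15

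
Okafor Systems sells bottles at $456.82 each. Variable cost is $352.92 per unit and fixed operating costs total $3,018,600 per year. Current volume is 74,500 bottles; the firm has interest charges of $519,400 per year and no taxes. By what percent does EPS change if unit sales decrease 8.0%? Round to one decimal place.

Contribution at this volume is 74,500 × $103.90 = $7,740,550.00.
Subtracting fixed costs: EBIT = $7,740,550.00 − $3,018,600 = $4,721,950.00.
After interest of $519,400.00, pre-tax earnings = $4,202,550.00.
DCL = total CM / (EBIT − I) = $7,740,550.00 / $4,202,550.00 = 1.8419.
%ΔEPS = DCL × %ΔSales = 1.8419 × -8.0% = -14.7%.

-14.7%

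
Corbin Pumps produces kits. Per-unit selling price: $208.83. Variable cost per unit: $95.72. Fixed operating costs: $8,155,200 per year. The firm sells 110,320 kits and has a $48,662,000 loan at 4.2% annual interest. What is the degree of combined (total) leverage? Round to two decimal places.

5.47

At 110,320 units, contribution = 110,320 × $113.11 = $12,478,295.20.
EBIT = $12,478,295.20 − $8,155,200 = $4,323,095.20. Interest = $2,043,804.00, so EBIT − I = $2,279,291.20.
DCL = contribution ÷ (EBIT − I) = $12,478,295.20 ÷ $2,279,291.20 = 5.4746.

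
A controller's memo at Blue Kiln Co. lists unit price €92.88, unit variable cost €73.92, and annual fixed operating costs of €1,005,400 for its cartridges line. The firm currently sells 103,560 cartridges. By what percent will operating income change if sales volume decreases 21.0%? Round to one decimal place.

Total contribution margin = 103,560 × €18.96 = €1,963,497.60.
Operating income = contribution − fixed costs = €1,963,497.60 − €1,005,400 = €958,097.60.
So DOL = total CM / EBIT = €1,963,497.60 / €958,097.60 = 2.0494.
So EBIT moves 2.0494 × (-21.0%) = -43.0%.

-43.0%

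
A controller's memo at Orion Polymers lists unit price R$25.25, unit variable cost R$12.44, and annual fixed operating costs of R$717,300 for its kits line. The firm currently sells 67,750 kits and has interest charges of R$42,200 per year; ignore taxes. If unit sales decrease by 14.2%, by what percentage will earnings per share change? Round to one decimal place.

-113.7%

Contribution at this volume is 67,750 × R$12.81 = R$867,877.50.
Subtracting fixed costs: EBIT = R$867,877.50 − R$717,300 = R$150,577.50.
After interest of R$42,200.00, pre-tax earnings = R$108,377.50.
DCL = total CM / (EBIT − I) = R$867,877.50 / R$108,377.50 = 8.0079.
EPS therefore changes by 8.0079 × (-14.2%) = -113.7%.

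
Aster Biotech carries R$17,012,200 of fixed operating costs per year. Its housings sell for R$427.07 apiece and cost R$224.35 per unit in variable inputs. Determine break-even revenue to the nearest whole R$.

Contribution margin per unit = R$427.07 − R$224.35 = R$202.72, a CM ratio of R$202.72 ÷ R$427.07 = 0.4747.
Break-even revenue = fixed costs × price ÷ CM = R$17,012,200 × R$427.07 ÷ R$202.72 = R$35,839,583.

R$35,839,583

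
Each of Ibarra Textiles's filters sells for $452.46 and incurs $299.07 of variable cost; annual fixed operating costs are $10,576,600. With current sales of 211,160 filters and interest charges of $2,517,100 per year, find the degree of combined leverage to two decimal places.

Contribution at this volume is 211,160 × $153.39 = $32,389,832.40.
Operating income = contribution − fixed costs = $32,389,832.40 − $10,576,600 = $21,813,232.40. Interest = $2,517,100.00, so EBIT − I = $19,296,132.40.
Degree of total leverage = total CM / (EBIT − interest) = $32,389,832.40 / $19,296,132.40 = 1.6786.

1.68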